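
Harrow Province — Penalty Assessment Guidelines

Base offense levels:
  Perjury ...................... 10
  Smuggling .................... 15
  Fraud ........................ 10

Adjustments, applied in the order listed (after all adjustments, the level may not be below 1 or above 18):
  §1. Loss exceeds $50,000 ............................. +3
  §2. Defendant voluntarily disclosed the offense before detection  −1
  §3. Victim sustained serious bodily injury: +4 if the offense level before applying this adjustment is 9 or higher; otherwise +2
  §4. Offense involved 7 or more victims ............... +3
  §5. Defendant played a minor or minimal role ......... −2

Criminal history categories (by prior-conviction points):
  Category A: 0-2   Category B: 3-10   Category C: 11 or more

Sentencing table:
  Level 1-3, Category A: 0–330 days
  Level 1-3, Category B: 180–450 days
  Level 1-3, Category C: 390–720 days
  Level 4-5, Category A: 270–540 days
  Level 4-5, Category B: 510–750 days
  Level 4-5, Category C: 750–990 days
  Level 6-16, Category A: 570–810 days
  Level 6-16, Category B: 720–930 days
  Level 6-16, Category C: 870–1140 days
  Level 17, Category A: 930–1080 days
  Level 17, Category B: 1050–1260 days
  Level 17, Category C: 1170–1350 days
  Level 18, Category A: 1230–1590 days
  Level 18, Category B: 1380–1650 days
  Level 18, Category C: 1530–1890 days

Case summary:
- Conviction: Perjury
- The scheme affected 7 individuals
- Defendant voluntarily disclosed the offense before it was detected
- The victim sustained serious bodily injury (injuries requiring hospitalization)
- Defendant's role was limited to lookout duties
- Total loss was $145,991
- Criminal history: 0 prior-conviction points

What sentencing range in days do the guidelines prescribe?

Base offense level for perjury: 10.
§1 applies: 10 + 3 = 13.
§2 applies: 13 − 1 = 12.
§3 applies (level before this adjustment is 12 ≥ 9, so +4): 12 + 4 = 16.
§4 applies: 16 + 3 = 19.
§5 applies: 19 − 2 = 17.
Final offense level: 17.
Criminal history: 0 prior points → Category A (0-2).
Level 17 falls in the 17 band.
Grid: Level 17 × Category A = 930-1080 days.

930-1080 days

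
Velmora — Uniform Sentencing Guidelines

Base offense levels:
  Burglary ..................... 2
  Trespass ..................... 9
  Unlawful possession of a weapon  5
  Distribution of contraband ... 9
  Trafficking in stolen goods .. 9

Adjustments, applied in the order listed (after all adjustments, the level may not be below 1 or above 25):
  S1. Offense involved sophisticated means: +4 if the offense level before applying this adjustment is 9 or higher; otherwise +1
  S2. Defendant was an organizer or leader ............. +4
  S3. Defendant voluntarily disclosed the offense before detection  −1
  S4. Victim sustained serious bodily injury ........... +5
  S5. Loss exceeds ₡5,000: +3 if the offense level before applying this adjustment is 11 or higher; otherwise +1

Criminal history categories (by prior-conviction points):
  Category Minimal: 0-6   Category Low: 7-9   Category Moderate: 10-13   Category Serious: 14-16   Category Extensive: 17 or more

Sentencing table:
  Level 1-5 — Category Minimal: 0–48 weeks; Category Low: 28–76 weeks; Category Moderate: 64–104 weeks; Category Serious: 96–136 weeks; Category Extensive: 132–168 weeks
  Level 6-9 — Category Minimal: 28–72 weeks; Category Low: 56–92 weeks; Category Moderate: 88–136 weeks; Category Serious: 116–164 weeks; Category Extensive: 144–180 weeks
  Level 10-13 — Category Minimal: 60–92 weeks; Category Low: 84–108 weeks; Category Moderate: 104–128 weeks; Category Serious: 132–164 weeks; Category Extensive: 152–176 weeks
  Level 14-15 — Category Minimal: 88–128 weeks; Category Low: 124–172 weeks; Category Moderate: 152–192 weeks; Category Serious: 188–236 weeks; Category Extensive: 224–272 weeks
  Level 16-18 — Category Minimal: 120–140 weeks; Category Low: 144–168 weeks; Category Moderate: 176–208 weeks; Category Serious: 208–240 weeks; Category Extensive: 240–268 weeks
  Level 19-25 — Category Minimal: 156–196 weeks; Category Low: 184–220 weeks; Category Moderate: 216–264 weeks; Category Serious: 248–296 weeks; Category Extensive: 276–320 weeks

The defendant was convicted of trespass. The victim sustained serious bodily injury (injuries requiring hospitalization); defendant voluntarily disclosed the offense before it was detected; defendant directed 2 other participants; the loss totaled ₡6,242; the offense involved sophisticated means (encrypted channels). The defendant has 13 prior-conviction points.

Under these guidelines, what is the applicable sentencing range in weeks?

216-264 weeks

Base offense level for trespass: 9.
S1 applies (level before this adjustment is 9 ≥ 9, so +4): 9 + 4 = 13.
S2 applies: 13 + 4 = 17.
S3 applies: 17 − 1 = 16.
S4 applies: 16 + 5 = 21.
S5 applies (level before this adjustment is 21 ≥ 11, so +3): 21 + 3 = 24.
Final offense level: 24.
Criminal history: 13 prior points → Category Moderate (10-13).
Level 24 falls in the 19-25 band.
Grid: Level 19-25 × Category Moderate = 216-264 weeks.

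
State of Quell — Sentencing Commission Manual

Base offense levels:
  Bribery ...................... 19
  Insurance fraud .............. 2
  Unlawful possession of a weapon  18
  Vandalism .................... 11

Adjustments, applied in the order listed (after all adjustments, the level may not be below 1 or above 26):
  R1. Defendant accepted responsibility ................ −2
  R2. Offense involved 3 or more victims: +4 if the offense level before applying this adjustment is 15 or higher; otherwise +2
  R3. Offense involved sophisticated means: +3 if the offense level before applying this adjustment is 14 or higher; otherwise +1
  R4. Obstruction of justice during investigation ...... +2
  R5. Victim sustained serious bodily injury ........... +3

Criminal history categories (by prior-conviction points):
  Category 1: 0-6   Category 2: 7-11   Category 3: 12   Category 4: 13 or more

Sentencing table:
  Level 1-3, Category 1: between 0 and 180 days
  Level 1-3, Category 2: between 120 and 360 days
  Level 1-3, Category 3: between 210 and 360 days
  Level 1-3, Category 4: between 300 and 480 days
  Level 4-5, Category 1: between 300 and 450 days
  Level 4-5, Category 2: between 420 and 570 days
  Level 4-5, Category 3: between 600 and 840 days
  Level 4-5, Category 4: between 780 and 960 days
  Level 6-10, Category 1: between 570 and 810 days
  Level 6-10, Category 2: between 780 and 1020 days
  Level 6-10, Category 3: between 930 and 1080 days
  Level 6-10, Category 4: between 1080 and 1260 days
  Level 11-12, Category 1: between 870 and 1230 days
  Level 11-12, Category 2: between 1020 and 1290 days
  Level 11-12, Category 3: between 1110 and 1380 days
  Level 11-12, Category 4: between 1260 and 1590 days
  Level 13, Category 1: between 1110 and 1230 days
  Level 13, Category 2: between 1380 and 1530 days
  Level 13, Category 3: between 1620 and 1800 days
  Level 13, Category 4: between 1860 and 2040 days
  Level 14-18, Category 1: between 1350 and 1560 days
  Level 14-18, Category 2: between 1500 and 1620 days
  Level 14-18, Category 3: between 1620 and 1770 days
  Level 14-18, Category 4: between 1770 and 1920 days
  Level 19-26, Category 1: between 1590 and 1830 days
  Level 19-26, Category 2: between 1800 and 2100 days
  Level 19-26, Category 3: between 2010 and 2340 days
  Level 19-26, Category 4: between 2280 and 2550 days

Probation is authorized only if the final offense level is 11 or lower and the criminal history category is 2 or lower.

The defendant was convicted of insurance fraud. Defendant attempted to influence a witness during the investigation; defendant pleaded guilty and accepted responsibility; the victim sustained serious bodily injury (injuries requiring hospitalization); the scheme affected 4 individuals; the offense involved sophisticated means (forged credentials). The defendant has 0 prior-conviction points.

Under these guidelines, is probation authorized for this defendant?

Base offense level for insurance fraud: 2.
R1 applies: 2 − 2 = 0.
R2 applies (level before this adjustment is 0 < 15, so +2): 0 + 2 = 2.
R3 applies (level before this adjustment is 2 < 14, so +1): 2 + 1 = 3.
R4 applies: 3 + 2 = 5.
R5 applies: 5 + 3 = 8.
Final offense level: 8.
Criminal history: 0 prior points → Category 1 (0-6).
Level 8 falls in the 6-10 band.
Grid: Level 6-10 × Category 1 = 570-810 days.
Probation check: level 8 ≤ 11 and category 1 ≤ 2 → eligible.

Yes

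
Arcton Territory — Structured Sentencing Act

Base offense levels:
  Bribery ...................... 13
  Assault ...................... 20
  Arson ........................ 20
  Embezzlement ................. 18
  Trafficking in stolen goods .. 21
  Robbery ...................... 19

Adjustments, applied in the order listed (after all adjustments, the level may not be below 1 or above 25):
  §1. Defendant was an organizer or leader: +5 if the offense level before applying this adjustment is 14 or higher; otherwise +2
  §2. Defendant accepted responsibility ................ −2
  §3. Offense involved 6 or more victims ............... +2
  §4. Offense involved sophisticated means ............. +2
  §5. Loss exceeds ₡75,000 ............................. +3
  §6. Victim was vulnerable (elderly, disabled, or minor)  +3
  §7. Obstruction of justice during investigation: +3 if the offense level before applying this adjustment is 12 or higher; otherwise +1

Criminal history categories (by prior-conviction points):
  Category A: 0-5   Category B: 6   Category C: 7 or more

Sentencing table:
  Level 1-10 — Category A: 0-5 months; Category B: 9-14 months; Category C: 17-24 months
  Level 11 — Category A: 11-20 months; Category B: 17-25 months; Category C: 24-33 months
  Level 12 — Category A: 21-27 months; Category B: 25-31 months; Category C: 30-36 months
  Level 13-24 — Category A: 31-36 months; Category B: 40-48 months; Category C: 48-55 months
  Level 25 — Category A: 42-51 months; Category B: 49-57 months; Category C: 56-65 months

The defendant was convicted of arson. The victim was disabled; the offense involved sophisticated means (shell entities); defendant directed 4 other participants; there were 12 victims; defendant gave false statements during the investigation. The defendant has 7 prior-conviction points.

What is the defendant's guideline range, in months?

Base offense level for arson: 20.
§1 applies (level before this adjustment is 20 ≥ 14, so +5): 20 + 5 = 25.
§3 applies: 25 + 2 = 27.
§4 applies: 27 + 2 = 29.
§5 does not apply.
§6 applies: 29 + 3 = 32.
§7 applies (level before this adjustment is 32 ≥ 12, so +3): 32 + 3 = 35.
Level 35 exceeds the maximum of 25; capped at 25.
Final offense level: 25.
Criminal history: 7 prior points → Category C (7+).
Level 25 falls in the 25 band.
Grid: Level 25 × Category C = 56-65 months.

56-65 months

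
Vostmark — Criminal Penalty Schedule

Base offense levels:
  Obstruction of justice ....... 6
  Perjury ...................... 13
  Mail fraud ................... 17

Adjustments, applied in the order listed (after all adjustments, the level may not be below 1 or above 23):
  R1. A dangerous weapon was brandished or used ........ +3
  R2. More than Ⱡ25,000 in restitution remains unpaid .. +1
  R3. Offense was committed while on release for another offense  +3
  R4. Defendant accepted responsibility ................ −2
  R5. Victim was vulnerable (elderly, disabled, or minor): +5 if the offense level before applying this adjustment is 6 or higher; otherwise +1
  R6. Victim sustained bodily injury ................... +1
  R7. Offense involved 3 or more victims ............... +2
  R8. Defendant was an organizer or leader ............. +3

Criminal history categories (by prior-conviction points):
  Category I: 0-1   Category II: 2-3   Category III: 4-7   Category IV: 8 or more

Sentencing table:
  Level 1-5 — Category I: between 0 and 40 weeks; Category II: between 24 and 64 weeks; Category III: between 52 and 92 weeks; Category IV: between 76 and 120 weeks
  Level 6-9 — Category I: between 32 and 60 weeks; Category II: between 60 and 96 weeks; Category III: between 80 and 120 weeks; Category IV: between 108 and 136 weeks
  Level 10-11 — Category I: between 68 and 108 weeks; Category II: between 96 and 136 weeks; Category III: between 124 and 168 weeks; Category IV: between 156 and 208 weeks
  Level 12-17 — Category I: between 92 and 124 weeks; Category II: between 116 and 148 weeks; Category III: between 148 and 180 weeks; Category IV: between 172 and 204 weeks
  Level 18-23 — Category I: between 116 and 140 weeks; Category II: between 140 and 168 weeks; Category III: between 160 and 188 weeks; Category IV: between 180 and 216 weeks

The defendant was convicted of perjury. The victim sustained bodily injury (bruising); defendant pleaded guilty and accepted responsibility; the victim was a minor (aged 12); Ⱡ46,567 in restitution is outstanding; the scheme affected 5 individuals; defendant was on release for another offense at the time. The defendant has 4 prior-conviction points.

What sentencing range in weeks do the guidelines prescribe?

Base offense level for perjury: 13.
R2 applies: 13 + 1 = 14.
R3 applies: 14 + 3 = 17.
R4 applies: 17 − 2 = 15.
R5 applies (level before this adjustment is 15 ≥ 6, so +5): 15 + 5 = 20.
R6 applies: 20 + 1 = 21.
R7 applies: 21 + 2 = 23.
Final offense level: 23.
Criminal history: 4 prior points → Category III (4-7).
Level 23 falls in the 18-23 band.
Grid: Level 18-23 × Category III = 160-188 weeks.

160-188 weeks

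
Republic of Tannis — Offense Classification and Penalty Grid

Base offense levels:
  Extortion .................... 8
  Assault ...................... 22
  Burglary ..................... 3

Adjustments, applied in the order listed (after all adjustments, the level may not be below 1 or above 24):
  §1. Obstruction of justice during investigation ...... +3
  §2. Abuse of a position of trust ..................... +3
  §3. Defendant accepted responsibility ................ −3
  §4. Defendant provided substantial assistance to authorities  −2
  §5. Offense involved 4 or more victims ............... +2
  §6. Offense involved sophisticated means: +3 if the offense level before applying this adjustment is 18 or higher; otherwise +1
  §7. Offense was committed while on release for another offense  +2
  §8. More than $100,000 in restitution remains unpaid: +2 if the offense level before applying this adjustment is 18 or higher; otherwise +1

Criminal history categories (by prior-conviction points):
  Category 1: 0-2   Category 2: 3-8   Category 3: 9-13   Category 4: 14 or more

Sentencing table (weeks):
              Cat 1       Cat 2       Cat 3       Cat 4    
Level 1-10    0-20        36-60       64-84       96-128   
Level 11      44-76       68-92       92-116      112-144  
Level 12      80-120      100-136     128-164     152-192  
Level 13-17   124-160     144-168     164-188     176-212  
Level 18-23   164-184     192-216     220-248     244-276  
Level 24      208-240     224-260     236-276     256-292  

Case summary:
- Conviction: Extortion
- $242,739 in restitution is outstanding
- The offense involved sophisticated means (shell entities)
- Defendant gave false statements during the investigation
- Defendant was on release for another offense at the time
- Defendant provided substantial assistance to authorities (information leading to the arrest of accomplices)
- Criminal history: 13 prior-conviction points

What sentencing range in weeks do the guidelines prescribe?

164-188 weeks

Base offense level for extortion: 8.
§1 applies: 8 + 3 = 11.
§3 does not apply.
§4 applies: 11 − 2 = 9.
§6 applies (level before this adjustment is 9 < 18, so +1): 9 + 1 = 10.
§7 applies: 10 + 2 = 12.
§8 applies (level before this adjustment is 12 < 18, so +1): 12 + 1 = 13.
Final offense level: 13.
Criminal history: 13 prior points → Category 3 (9-13).
Level 13 falls in the 13-17 band.
Grid: Level 13-17 × Category 3 = 164-188 weeks.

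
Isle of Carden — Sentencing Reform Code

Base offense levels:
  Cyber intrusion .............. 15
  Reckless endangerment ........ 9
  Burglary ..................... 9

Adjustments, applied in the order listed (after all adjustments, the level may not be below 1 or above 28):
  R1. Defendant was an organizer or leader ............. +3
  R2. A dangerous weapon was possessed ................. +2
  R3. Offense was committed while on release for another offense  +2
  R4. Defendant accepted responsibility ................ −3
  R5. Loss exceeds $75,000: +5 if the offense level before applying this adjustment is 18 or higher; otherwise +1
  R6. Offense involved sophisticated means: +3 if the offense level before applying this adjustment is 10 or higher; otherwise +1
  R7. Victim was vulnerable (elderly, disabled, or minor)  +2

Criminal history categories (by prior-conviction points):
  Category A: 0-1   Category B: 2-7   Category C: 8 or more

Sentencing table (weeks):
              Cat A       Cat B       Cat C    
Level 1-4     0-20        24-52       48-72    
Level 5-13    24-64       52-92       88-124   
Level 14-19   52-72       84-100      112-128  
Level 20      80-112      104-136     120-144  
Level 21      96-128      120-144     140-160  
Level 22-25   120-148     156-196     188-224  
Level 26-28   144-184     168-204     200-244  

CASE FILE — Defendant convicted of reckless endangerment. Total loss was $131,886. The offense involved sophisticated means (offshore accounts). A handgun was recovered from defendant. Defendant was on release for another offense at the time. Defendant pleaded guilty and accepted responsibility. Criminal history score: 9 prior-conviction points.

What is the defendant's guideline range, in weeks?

112-128 weeks

Base offense level for reckless endangerment: 9.
R2 applies: 9 + 2 = 11.
R3 applies: 11 + 2 = 13.
R4 applies: 13 − 3 = 10.
R5 applies (level before this adjustment is 10 < 18, so +1): 10 + 1 = 11.
R6 applies (level before this adjustment is 11 ≥ 10, so +3): 11 + 3 = 14.
R7 does not apply.
Final offense level: 14.
Criminal history: 9 prior points → Category C (8+).
Level 14 falls in the 14-19 band.
Grid: Level 14-19 × Category C = 112-128 weeks.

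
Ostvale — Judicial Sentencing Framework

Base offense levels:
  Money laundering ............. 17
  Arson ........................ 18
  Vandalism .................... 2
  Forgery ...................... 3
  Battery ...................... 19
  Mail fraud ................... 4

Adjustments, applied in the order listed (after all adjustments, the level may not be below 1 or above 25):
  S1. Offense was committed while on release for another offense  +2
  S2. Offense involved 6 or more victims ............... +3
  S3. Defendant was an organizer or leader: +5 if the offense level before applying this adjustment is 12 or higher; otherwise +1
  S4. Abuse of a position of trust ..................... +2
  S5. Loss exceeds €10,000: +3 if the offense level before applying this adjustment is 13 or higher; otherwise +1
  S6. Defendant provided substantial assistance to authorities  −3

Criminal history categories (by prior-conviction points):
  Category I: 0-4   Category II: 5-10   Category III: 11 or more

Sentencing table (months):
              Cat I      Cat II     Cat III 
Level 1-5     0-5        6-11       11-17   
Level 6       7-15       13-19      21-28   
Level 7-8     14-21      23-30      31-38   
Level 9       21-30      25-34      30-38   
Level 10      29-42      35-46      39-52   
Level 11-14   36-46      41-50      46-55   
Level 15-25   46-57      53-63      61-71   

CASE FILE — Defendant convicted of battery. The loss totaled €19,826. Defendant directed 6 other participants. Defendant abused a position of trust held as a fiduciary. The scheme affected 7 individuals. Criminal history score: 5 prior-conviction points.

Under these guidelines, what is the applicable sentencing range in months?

53-63 months

Base offense level for battery: 19.
S2 applies: 19 + 3 = 22.
S3 applies (level before this adjustment is 22 ≥ 12, so +5): 22 + 5 = 27.
S4 applies: 27 + 2 = 29.
S5 applies (level before this adjustment is 29 ≥ 13, so +3): 29 + 3 = 32.
S6 does not apply.
Level 32 exceeds the maximum of 25; capped at 25.
Final offense level: 25.
Criminal history: 5 prior points → Category II (5-10).
Level 25 falls in the 15-25 band.
Grid: Level 15-25 × Category II = 53-63 months.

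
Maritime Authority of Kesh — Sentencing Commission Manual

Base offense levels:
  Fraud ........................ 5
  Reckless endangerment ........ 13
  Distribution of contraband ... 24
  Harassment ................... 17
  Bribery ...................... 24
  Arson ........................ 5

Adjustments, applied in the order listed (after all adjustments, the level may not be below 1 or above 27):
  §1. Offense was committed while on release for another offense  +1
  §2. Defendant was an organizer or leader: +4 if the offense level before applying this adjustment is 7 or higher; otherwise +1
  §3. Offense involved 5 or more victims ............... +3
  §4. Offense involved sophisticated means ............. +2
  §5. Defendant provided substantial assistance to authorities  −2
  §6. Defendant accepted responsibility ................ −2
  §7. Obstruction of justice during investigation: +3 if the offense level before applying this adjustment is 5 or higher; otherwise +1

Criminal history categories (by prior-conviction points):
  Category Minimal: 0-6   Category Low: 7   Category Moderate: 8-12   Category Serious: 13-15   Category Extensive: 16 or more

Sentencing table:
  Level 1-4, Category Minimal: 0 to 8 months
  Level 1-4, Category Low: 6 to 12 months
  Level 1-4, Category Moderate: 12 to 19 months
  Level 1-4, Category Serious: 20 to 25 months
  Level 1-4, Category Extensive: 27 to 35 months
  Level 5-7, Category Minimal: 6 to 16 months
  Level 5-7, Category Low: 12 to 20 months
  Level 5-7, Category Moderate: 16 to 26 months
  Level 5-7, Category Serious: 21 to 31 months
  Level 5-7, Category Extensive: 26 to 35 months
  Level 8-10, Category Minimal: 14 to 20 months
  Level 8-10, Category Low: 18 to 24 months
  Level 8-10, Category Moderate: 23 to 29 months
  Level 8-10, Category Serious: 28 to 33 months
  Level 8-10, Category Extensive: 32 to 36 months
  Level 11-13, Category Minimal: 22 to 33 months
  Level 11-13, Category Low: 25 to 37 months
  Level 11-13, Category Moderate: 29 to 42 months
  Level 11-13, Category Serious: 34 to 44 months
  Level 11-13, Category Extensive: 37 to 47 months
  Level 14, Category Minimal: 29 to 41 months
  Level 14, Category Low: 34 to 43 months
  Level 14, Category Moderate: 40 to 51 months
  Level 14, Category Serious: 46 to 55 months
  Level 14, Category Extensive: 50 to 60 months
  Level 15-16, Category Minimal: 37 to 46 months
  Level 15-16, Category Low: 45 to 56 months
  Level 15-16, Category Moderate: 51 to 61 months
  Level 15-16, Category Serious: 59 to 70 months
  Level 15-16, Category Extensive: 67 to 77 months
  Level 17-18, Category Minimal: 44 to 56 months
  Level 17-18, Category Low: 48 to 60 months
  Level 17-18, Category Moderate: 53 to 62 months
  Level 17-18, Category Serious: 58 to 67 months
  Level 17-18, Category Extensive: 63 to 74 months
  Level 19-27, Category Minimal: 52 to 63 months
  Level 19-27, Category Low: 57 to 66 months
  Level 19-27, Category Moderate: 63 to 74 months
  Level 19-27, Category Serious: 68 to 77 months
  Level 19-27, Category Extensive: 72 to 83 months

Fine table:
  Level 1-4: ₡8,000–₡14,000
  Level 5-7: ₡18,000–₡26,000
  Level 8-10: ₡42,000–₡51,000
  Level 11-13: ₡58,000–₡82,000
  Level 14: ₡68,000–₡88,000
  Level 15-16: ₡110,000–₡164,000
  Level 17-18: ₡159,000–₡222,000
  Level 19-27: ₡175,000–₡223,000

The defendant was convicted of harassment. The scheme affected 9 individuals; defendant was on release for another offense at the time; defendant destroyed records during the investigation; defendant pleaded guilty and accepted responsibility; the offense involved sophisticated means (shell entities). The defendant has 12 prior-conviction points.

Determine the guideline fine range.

Base offense level for harassment: 17.
§1 applies: 17 + 1 = 18.
§2 does not apply.
§3 applies: 18 + 3 = 21.
§4 applies: 21 + 2 = 23.
§5 does not apply.
§6 applies: 23 − 2 = 21.
§7 applies (level before this adjustment is 21 ≥ 5, so +3): 21 + 3 = 24.
Final offense level: 24.
Level 24 falls in the 19-27 band.
Fine table: Level 19-27 → ₡175,000–₡223,000.

₡175,000–₡223,000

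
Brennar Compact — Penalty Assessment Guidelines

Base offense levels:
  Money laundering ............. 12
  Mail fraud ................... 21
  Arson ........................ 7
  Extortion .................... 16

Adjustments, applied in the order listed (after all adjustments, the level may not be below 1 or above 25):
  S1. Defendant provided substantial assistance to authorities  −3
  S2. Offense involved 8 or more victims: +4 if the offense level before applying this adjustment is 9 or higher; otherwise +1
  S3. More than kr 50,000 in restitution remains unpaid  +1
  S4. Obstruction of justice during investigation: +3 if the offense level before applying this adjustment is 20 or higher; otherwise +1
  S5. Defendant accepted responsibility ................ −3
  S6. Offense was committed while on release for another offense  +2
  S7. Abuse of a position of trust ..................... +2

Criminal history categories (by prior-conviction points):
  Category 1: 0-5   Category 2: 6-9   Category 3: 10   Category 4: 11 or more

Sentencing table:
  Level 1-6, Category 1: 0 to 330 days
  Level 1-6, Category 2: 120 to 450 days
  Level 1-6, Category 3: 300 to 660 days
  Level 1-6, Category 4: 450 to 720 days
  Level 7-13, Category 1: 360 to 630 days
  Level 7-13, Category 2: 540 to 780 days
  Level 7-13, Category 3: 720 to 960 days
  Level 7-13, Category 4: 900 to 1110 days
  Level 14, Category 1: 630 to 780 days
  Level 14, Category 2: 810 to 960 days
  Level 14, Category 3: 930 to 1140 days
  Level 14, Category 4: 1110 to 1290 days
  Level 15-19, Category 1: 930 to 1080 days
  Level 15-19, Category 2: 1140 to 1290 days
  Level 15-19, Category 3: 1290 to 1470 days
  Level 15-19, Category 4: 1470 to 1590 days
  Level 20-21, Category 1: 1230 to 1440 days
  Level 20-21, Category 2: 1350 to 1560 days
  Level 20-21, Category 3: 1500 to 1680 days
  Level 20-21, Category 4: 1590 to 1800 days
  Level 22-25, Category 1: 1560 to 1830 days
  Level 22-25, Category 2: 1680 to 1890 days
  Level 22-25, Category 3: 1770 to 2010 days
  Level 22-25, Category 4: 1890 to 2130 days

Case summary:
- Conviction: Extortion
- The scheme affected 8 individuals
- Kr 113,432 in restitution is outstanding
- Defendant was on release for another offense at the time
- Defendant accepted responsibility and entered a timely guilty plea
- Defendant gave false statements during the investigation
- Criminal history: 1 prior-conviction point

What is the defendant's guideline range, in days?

Base offense level for extortion: 16.
S1 does not apply.
S2 applies (level before this adjustment is 16 ≥ 9, so +4): 16 + 4 = 20.
S3 applies: 20 + 1 = 21.
S4 applies (level before this adjustment is 21 ≥ 20, so +3): 21 + 3 = 24.
S5 applies: 24 − 3 = 21.
S6 applies: 21 + 2 = 23.
Final offense level: 23.
Criminal history: 1 prior point → Category 1 (0-5).
Level 23 falls in the 22-25 band.
Grid: Level 22-25 × Category 1 = 1560-1830 days.

1560-1830 days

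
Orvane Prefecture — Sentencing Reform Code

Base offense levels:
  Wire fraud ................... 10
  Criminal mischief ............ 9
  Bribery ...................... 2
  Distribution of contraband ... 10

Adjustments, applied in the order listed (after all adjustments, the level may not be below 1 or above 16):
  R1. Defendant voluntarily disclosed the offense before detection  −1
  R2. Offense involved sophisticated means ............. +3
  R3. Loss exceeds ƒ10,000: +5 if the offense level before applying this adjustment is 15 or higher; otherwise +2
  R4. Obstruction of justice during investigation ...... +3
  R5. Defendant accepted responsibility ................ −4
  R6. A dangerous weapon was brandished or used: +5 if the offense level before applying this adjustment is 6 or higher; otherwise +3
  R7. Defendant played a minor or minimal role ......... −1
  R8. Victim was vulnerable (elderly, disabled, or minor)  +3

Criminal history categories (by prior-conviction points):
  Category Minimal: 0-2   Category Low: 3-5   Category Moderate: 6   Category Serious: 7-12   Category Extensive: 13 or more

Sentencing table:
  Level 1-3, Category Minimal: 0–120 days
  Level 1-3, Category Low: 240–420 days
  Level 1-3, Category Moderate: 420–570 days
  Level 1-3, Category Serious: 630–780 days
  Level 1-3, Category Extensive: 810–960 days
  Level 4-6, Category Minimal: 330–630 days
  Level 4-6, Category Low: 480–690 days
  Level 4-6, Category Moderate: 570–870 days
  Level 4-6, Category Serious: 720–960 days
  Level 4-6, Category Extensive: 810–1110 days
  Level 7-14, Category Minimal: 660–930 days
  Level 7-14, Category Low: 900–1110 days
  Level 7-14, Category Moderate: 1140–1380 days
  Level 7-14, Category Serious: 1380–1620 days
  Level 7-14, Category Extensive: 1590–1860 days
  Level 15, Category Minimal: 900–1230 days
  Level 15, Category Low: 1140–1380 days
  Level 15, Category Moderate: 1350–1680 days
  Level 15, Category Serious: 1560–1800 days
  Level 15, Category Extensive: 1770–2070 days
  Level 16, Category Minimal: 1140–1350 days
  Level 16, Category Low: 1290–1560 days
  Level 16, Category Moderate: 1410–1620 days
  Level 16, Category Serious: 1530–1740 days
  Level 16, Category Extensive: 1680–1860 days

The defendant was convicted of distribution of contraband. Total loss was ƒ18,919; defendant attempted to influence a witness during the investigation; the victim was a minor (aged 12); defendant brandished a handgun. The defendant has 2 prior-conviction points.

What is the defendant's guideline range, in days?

1140-1350 days

Base offense level for distribution of contraband: 10.
R1 does not apply.
R2 does not apply.
R3 applies (level before this adjustment is 10 < 15, so +2): 10 + 2 = 12.
R4 applies: 12 + 3 = 15.
R5 does not apply.
R6 applies (level before this adjustment is 15 ≥ 6, so +5): 15 + 5 = 20.
R8 applies: 20 + 3 = 23.
Level 23 exceeds the maximum of 16; capped at 16.
Final offense level: 16.
Criminal history: 2 prior points → Category Minimal (0-2).
Level 16 falls in the 16 band.
Grid: Level 16 × Category Minimal = 1140-1350 days.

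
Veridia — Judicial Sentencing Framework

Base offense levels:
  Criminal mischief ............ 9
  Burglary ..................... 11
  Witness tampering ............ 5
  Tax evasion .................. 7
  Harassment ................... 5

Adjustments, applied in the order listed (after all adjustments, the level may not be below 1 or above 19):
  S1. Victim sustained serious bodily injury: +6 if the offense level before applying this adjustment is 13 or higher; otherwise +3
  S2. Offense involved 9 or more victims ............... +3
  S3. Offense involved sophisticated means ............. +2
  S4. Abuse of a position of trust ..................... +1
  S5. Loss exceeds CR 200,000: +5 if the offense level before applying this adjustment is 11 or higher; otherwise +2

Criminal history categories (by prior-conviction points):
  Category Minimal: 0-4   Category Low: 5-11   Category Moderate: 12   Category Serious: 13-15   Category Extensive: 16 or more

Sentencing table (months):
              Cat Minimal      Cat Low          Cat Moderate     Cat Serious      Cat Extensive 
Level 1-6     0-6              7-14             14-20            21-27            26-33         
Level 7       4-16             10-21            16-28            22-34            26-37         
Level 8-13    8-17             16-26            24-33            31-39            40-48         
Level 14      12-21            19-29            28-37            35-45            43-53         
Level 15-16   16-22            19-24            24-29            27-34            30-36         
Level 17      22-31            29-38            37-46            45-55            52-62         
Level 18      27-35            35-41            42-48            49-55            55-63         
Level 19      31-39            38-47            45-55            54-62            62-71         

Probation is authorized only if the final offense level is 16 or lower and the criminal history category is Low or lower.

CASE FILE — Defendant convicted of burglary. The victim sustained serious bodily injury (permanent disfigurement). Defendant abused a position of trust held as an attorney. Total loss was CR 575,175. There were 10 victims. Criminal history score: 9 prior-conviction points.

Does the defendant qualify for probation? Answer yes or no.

Base offense level for burglary: 11.
S1 applies (level before this adjustment is 11 < 13, so +3): 11 + 3 = 14.
S2 applies: 14 + 3 = 17.
S4 applies: 17 + 1 = 18.
S5 applies (level before this adjustment is 18 ≥ 11, so +5): 18 + 5 = 23.
Level 23 exceeds the maximum of 19; capped at 19.
Final offense level: 19.
Criminal history: 9 prior points → Category Low (5-11).
Level 19 falls in the 19 band.
Grid: Level 19 × Category Low = 38-47 months.
Probation check: level 19 > 16 and category Low ≤ Low → not eligible.

No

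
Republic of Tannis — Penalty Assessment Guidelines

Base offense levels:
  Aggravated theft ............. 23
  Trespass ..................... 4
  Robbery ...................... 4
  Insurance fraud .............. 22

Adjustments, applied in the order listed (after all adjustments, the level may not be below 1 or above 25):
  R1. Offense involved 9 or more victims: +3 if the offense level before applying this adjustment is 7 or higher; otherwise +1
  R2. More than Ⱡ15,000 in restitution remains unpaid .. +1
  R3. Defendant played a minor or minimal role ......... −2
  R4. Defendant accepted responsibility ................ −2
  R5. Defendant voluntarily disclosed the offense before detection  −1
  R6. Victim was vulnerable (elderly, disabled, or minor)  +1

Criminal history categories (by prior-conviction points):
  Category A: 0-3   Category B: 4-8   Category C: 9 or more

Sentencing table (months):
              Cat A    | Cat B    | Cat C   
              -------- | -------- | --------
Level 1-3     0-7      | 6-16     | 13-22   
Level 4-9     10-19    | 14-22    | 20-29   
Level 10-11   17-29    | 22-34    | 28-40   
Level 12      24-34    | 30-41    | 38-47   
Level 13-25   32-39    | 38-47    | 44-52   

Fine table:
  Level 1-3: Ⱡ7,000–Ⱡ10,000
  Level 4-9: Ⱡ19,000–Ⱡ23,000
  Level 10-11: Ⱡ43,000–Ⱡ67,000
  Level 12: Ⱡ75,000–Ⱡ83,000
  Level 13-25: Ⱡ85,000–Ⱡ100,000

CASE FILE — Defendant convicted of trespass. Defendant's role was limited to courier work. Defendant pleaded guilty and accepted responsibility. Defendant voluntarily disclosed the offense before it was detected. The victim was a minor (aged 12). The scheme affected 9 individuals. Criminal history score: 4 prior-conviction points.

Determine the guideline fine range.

Ⱡ7,000–Ⱡ10,000

Base offense level for trespass: 4.
R1 applies (level before this adjustment is 4 < 7, so +1): 4 + 1 = 5.
R3 applies: 5 − 2 = 3.
R4 applies: 3 − 2 = 1.
R5 applies: 1 − 1 = 0.
R6 applies: 0 + 1 = 1.
Final offense level: 1.
Level 1 falls in the 1-3 band.
Fine table: Level 1-3 → Ⱡ7,000–Ⱡ10,000.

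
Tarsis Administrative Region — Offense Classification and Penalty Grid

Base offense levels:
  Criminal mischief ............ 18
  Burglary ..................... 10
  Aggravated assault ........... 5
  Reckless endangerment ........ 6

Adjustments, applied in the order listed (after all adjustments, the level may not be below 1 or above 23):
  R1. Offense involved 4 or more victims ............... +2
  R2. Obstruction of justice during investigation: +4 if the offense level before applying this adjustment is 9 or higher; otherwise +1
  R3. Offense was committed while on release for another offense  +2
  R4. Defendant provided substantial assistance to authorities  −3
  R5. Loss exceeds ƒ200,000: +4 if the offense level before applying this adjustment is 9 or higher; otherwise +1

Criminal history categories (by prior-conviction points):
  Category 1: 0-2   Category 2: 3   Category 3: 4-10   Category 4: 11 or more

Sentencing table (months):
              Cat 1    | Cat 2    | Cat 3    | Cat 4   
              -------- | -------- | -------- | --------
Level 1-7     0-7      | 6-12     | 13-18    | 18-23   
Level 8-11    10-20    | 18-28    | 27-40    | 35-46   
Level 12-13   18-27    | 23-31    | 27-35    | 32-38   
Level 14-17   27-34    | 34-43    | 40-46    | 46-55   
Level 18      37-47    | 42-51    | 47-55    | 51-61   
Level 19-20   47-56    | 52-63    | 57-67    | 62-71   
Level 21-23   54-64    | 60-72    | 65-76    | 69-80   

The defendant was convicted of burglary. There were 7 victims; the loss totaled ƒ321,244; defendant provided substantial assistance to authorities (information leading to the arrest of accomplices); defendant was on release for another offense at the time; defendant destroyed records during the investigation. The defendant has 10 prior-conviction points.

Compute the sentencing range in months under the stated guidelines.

57-67 months

Base offense level for burglary: 10.
R1 applies: 10 + 2 = 12.
R2 applies (level before this adjustment is 12 ≥ 9, so +4): 12 + 4 = 16.
R3 applies: 16 + 2 = 18.
R4 applies: 18 − 3 = 15.
R5 applies (level before this adjustment is 15 ≥ 9, so +4): 15 + 4 = 19.
Final offense level: 19.
Criminal history: 10 prior points → Category 3 (4-10).
Level 19 falls in the 19-20 band.
Grid: Level 19-20 × Category 3 = 57-67 months.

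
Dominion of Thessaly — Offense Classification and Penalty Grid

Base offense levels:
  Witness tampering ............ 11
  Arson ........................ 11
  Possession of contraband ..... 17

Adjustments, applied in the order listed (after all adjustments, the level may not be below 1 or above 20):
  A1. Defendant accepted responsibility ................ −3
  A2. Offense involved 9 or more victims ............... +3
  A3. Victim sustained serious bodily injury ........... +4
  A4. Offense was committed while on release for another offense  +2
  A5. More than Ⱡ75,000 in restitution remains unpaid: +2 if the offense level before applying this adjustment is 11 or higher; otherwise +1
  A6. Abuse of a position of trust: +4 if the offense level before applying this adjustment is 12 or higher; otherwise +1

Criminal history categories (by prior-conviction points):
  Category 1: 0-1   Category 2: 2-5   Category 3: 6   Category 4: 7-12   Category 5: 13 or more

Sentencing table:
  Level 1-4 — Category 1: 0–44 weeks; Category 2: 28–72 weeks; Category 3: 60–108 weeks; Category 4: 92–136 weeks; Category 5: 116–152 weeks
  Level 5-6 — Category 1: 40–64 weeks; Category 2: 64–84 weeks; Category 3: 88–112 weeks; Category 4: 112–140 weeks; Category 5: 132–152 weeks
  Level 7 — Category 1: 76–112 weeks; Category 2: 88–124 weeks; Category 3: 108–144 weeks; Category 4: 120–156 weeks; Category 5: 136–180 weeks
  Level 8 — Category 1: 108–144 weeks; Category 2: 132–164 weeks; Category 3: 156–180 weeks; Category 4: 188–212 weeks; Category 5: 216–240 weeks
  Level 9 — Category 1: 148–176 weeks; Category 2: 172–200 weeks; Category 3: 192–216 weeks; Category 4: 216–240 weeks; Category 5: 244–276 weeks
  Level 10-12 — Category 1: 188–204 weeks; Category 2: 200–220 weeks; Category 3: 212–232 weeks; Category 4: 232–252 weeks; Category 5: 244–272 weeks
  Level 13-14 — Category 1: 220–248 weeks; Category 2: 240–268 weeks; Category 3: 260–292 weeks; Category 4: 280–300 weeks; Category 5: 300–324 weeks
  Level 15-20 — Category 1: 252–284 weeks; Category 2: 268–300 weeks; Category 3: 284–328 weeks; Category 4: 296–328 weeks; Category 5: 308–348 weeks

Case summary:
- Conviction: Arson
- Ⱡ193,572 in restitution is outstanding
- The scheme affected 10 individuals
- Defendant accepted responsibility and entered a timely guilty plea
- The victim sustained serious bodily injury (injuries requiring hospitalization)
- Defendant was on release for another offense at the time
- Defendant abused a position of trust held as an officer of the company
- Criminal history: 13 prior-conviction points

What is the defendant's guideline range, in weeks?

Base offense level for arson: 11.
A1 applies: 11 − 3 = 8.
A2 applies: 8 + 3 = 11.
A3 applies: 11 + 4 = 15.
A4 applies: 15 + 2 = 17.
A5 applies (level before this adjustment is 17 ≥ 11, so +2): 17 + 2 = 19.
A6 applies (level before this adjustment is 19 ≥ 12, so +4): 19 + 4 = 23.
Level 23 exceeds the maximum of 20; capped at 20.
Final offense level: 20.
Criminal history: 13 prior points → Category 5 (13+).
Level 20 falls in the 15-20 band.
Grid: Level 15-20 × Category 5 = 308-348 weeks.

308-348 weeks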